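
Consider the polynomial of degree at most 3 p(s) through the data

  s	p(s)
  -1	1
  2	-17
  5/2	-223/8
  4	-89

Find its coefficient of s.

L_0(s) = (s - 2)(s - 5/2)(s - 4) / [-105/2] = -(2/105)s^3 + (17/105)s^2 - (46/105)s + 8/21
L_1(s) = (s + 1)(s - 5/2)(s - 4) / [3] = (1/3)s^3 - (11/6)s^2 + (7/6)s + 10/3
L_2(s) = (s + 1)(s - 2)(s - 4) / [-21/8] = -(8/21)s^3 + (40/21)s^2 - (16/21)s - 64/21
L_3(s) = (s + 1)(s - 2)(s - 5/2) / [15] = (1/15)s^3 - (7/30)s^2 + (1/30)s + 1/3
p(s) = 1·L_0 + (-17)·L_1 + (-223/8)·L_2 + (-89)·L_3
Only the coefficient of s is needed; take it from each L_i and combine:
1·(-46/105) + (-17)·(7/6) + (-223/8)·(-16/21) + (-89)·(1/30) = -2

-2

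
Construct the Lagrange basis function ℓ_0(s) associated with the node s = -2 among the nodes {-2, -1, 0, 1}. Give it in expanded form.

ℓ_0(s) = -(1/6)s^3 + (1/6)s

ℓ_0(s) = (s + 1)s(s - 1) / [(-1)·(-2)·(-3)]
       = (s^3 - s) / (-6)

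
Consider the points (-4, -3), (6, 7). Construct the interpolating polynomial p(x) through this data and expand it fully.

p(x) = x + 1

Build the Lagrange basis polynomials:
L_0(x) = (x - 6) / [-10] = -(1/10)x + 3/5
L_1(x) = (x + 4) / [10] = (1/10)x + 2/5
p(x) = (-3)·L_0 + 7·L_1
  (-3)·L_0(x) = (3/10)x - 9/5
  7·L_1(x) = (7/10)x + 14/5
Adding term by term: x + 1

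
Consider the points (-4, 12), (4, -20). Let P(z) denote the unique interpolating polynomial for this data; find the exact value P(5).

L_0(5) = (1)/[(-8)] = -1/8
L_1(5) = (9)/[(8)] = 9/8
Sum: 12·(-1/8) + (-20)·(9/8) = -24

-24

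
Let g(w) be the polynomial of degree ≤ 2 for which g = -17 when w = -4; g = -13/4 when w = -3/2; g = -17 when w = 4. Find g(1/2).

Evaluate each Lagrange basis at w = 1/2:
L_0(1/2) = (2)·(-7/2)/[(-5/2)·(-8)] = -7/20
L_1(1/2) = (9/2)·(-7/2)/[(5/2)·(-11/2)] = 63/55
L_2(1/2) = (9/2)·(2)/[(8)·(11/2)] = 9/44
Sum: (-17)·(-7/20) + (-13/4)·(63/55) + (-17)·(9/44) = -5/4

-5/4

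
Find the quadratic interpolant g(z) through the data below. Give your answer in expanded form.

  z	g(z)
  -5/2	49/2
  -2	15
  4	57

g(z) = 4z^2 - z - 3

Newton's divided differences:
g[-5/2,-2] = (15 - 49/2) / (-2 - (-5/2)) = -19
g[-2,4] = (57 - 15) / (4 - (-2)) = 7
g[-5/2,-2,4] = (7 - (-19)) / (4 - (-5/2)) = 4
g(z) = 49/2 + (-19)·(z + 5/2) + 4·(z + 5/2)(z + 2)
Expanding: g(z) = 4z^2 - z - 3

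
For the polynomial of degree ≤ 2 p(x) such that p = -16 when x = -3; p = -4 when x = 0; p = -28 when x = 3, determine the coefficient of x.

-2

Build the Lagrange basis polynomials:
L_0(x) = x(x - 3) / [18] = (1/18)x^2 - (1/6)x
L_1(x) = (x + 3)(x - 3) / [-9] = -(1/9)x^2 + 1
L_2(x) = (x + 3)x / [18] = (1/18)x^2 + (1/6)x
p(x) = (-16)·L_0 + (-4)·L_1 + (-28)·L_2
Only the coefficient of x is needed; take it from each L_i and combine:
(-16)·(-1/6) + (-4)·(0) + (-28)·(1/6) = -2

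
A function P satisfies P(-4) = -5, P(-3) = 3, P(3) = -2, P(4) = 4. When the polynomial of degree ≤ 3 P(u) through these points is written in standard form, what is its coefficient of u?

-563/168

Build the Lagrange basis polynomials:
L_0(u) = (u + 3)(u - 3)(u - 4) / [-56] = -(1/56)u^3 + (1/14)u^2 + (9/56)u - 9/14
L_1(u) = (u + 4)(u - 3)(u - 4) / [42] = (1/42)u^3 - (1/14)u^2 - (8/21)u + 8/7
L_2(u) = (u + 4)(u + 3)(u - 4) / [-42] = -(1/42)u^3 - (1/14)u^2 + (8/21)u + 8/7
L_3(u) = (u + 4)(u + 3)(u - 3) / [56] = (1/56)u^3 + (1/14)u^2 - (9/56)u - 9/14
P(u) = (-5)·L_0 + 3·L_1 + (-2)·L_2 + 4·L_3
Only the coefficient of u is needed; take it from each L_i and combine:
(-5)·(9/56) + 3·(-8/21) + (-2)·(8/21) + 4·(-9/56) = -563/168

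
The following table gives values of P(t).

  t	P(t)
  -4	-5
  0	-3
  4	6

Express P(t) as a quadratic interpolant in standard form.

Newton's divided differences:
P[-4,0] = (-3 - (-5)) / (0 - (-4)) = 1/2
P[0,4] = (6 - (-3)) / (4 - 0) = 9/4
P[-4,0,4] = (9/4 - 1/2) / (4 - (-4)) = 7/32
P(t) = -5 + (1/2)·(t + 4) + (7/32)·(t + 4)t
Expanding: P(t) = (7/32)t^2 + (11/8)t - 3

P(t) = (7/32)t^2 + (11/8)t - 3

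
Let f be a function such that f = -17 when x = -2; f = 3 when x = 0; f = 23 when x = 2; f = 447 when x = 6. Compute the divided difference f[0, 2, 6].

f[0,2] = (23 - 3) / (2 - 0) = 10
f[2,6] = (447 - 23) / (6 - 2) = 106
f[0,2,6] = (106 - 10) / (6 - 0) = 16

16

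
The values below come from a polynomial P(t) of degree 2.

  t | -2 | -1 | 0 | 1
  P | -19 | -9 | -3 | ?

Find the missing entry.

The 3 known values determine P uniquely (degree ≤ 2).
L_0(1) = (2)·(1)/[(-1)·(-2)] = 1
L_1(1) = (3)·(1)/[(1)·(-1)] = -3
L_2(1) = (3)·(2)/[(2)·(1)] = 3
Sum: (-19)·(1) + (-9)·(-3) + (-3)·(3) = -1

-1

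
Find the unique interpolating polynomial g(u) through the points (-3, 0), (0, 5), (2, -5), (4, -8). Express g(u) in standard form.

L_0(u) = u(u - 2)(u - 4) / [-105] = -(1/105)u^3 + (2/35)u^2 - (8/105)u
L_1(u) = (u + 3)(u - 2)(u - 4) / [24] = (1/24)u^3 - (1/8)u^2 - (5/12)u + 1
L_2(u) = (u + 3)u(u - 4) / [-20] = -(1/20)u^3 + (1/20)u^2 + (3/5)u
L_3(u) = (u + 3)u(u - 2) / [56] = (1/56)u^3 + (1/56)u^2 - (3/28)u
g(u) = 0·L_0 + 5·L_1 + (-5)·L_2 + (-8)·L_3
  0·L_0(u) = 0
  5·L_1(u) = (5/24)u^3 - (5/8)u^2 - (25/12)u + 5
  (-5)·L_2(u) = (1/4)u^3 - (1/4)u^2 - 3u
  (-8)·L_3(u) = -(1/7)u^3 - (1/7)u^2 + (6/7)u
Adding term by term: (53/168)u^3 - (57/56)u^2 - (355/84)u + 5

g(u) = (53/168)u^3 - (57/56)u^2 - (355/84)u + 5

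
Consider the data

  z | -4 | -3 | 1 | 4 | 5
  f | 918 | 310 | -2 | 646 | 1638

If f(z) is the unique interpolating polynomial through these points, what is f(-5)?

L_0(-5) = (-2)·(-6)·(-9)·(-10)/[(-1)·(-5)·(-8)·(-9)] = 3
L_1(-5) = (-1)·(-6)·(-9)·(-10)/[(1)·(-4)·(-7)·(-8)] = -135/56
L_2(-5) = (-1)·(-2)·(-9)·(-10)/[(5)·(4)·(-3)·(-4)] = 3/4
L_3(-5) = (-1)·(-2)·(-6)·(-10)/[(8)·(7)·(3)·(-1)] = -5/7
L_4(-5) = (-1)·(-2)·(-6)·(-9)/[(9)·(8)·(4)·(1)] = 3/8
Sum: 918·(3) + 310·(-135/56) + (-2)·(3/4) + 646·(-5/7) + 1638·(3/8) = 2158

2158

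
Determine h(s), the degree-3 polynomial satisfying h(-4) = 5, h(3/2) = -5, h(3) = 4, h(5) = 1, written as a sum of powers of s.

h(s) = -(251/693)s^3 + (257/198)s^2 + (129/22)s - 1193/77

Build the Lagrange basis polynomials:
L_0(s) = (s - 3/2)(s - 3)(s - 5) / [-693/2] = -(2/693)s^3 + (19/693)s^2 - (6/77)s + 5/77
L_1(s) = (s + 4)(s - 3)(s - 5) / [231/8] = (8/231)s^3 - (32/231)s^2 - (136/231)s + 160/77
L_2(s) = (s + 4)(s - 3/2)(s - 5) / [-21] = -(1/21)s^3 + (5/42)s^2 + (37/42)s - 10/7
L_3(s) = (s + 4)(s - 3/2)(s - 3) / [63] = (1/63)s^3 - (1/126)s^2 - (3/14)s + 2/7
h(s) = 5·L_0 + (-5)·L_1 + 4·L_2 + 1·L_3
  5·L_0(s) = -(10/693)s^3 + (95/693)s^2 - (30/77)s + 25/77
  (-5)·L_1(s) = -(40/231)s^3 + (160/231)s^2 + (680/231)s - 800/77
  4·L_2(s) = -(4/21)s^3 + (10/21)s^2 + (74/21)s - 40/7
  1·L_3(s) = (1/63)s^3 - (1/126)s^2 - (3/14)s + 2/7
Adding term by term: -(251/693)s^3 + (257/198)s^2 + (129/22)s - 1193/77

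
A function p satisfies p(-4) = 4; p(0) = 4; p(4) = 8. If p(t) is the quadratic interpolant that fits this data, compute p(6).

L_0(6) = (6)·(2)/[(-4)·(-8)] = 3/8
L_1(6) = (10)·(2)/[(4)·(-4)] = -5/4
L_2(6) = (10)·(6)/[(8)·(4)] = 15/8
Sum: 4·(3/8) + 4·(-5/4) + 8·(15/8) = 23/2

23/2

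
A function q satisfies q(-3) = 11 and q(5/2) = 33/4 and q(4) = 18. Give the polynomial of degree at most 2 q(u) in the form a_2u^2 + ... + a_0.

Build the Lagrange basis polynomials:
L_0(u) = (u - 5/2)(u - 4) / [77/2] = (2/77)u^2 - (13/77)u + 20/77
L_1(u) = (u + 3)(u - 4) / [-33/4] = -(4/33)u^2 + (4/33)u + 16/11
L_2(u) = (u + 3)(u - 5/2) / [21/2] = (2/21)u^2 + (1/21)u - 5/7
q(u) = 11·L_0 + (33/4)·L_1 + 18·L_2
  11·L_0(u) = (2/7)u^2 - (13/7)u + 20/7
  (33/4)·L_1(u) = -u^2 + u + 12
  18·L_2(u) = (12/7)u^2 + (6/7)u - 90/7
Adding term by term: u^2 + 2

q(u) = u^2 + 2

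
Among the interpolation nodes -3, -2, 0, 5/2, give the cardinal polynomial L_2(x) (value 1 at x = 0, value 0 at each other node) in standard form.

L_2(x) = -(1/15)x^3 - (1/6)x^2 + (13/30)x + 1

L_2(x) = (x + 3)(x + 2)(x - 5/2) / [(3)·(2)·(-5/2)]
       = (x^3 + (5/2)x^2 - (13/2)x - 15) / (-15)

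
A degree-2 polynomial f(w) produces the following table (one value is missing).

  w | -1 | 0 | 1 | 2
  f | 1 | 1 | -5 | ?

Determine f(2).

-17

The 3 known values determine f uniquely (degree ≤ 2).
Evaluate each Lagrange basis at w = 2:
L_0(2) = (2)·(1)/[(-1)·(-2)] = 1
L_1(2) = (3)·(1)/[(1)·(-1)] = -3
L_2(2) = (3)·(2)/[(2)·(1)] = 3
Sum: 1·(1) + 1·(-3) + (-5)·(3) = -17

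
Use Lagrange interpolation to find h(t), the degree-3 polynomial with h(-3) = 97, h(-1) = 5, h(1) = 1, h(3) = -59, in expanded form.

Build the Lagrange basis polynomials:
L_0(t) = (t + 1)(t - 1)(t - 3) / [-48] = -(1/48)t^3 + (1/16)t^2 + (1/48)t - 1/16
L_1(t) = (t + 3)(t - 1)(t - 3) / [16] = (1/16)t^3 - (1/16)t^2 - (9/16)t + 9/16
L_2(t) = (t + 3)(t + 1)(t - 3) / [-16] = -(1/16)t^3 - (1/16)t^2 + (9/16)t + 9/16
L_3(t) = (t + 3)(t + 1)(t - 1) / [48] = (1/48)t^3 + (1/16)t^2 - (1/48)t - 1/16
h(t) = 97·L_0 + 5·L_1 + 1·L_2 + (-59)·L_3
  97·L_0(t) = -(97/48)t^3 + (97/16)t^2 + (97/48)t - 97/16
  5·L_1(t) = (5/16)t^3 - (5/16)t^2 - (45/16)t + 45/16
  1·L_2(t) = -(1/16)t^3 - (1/16)t^2 + (9/16)t + 9/16
  (-59)·L_3(t) = -(59/48)t^3 - (59/16)t^2 + (59/48)t + 59/16
Adding term by term: -3t^3 + 2t^2 + t + 1

h(t) = -3t^3 + 2t^2 + t + 1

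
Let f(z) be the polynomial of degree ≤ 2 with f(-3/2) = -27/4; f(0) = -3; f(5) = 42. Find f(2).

L_0(2) = (2)·(-3)/[(-3/2)·(-13/2)] = -8/13
L_1(2) = (7/2)·(-3)/[(3/2)·(-5)] = 7/5
L_2(2) = (7/2)·(2)/[(13/2)·(5)] = 14/65
Sum: (-27/4)·(-8/13) + (-3)·(7/5) + 42·(14/65) = 9

9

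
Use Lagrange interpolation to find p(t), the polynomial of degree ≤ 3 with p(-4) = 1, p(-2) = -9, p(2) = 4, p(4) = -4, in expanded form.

p(t) = -(31/96)t^3 + (1/12)t^2 + (109/24)t - 17/6

L_0(t) = (t + 2)(t - 2)(t - 4) / [-96] = -(1/96)t^3 + (1/24)t^2 + (1/24)t - 1/6
L_1(t) = (t + 4)(t - 2)(t - 4) / [48] = (1/48)t^3 - (1/24)t^2 - (1/3)t + 2/3
L_2(t) = (t + 4)(t + 2)(t - 4) / [-48] = -(1/48)t^3 - (1/24)t^2 + (1/3)t + 2/3
L_3(t) = (t + 4)(t + 2)(t - 2) / [96] = (1/96)t^3 + (1/24)t^2 - (1/24)t - 1/6
p(t) = 1·L_0 + (-9)·L_1 + 4·L_2 + (-4)·L_3
  1·L_0(t) = -(1/96)t^3 + (1/24)t^2 + (1/24)t - 1/6
  (-9)·L_1(t) = -(3/16)t^3 + (3/8)t^2 + 3t - 6
  4·L_2(t) = -(1/12)t^3 - (1/6)t^2 + (4/3)t + 8/3
  (-4)·L_3(t) = -(1/24)t^3 - (1/6)t^2 + (1/6)t + 2/3
Adding term by term: -(31/96)t^3 + (1/12)t^2 + (109/24)t - 17/6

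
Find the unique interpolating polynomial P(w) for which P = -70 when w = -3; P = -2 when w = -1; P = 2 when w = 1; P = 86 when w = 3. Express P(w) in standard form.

P(w) = 3w^3 + w^2 - w - 1

Build the Lagrange basis polynomials:
L_0(w) = (w + 1)(w - 1)(w - 3) / [-48] = -(1/48)w^3 + (1/16)w^2 + (1/48)w - 1/16
L_1(w) = (w + 3)(w - 1)(w - 3) / [16] = (1/16)w^3 - (1/16)w^2 - (9/16)w + 9/16
L_2(w) = (w + 3)(w + 1)(w - 3) / [-16] = -(1/16)w^3 - (1/16)w^2 + (9/16)w + 9/16
L_3(w) = (w + 3)(w + 1)(w - 1) / [48] = (1/48)w^3 + (1/16)w^2 - (1/48)w - 1/16
P(w) = (-70)·L_0 + (-2)·L_1 + 2·L_2 + 86·L_3
  (-70)·L_0(w) = (35/24)w^3 - (35/8)w^2 - (35/24)w + 35/8
  (-2)·L_1(w) = -(1/8)w^3 + (1/8)w^2 + (9/8)w - 9/8
  2·L_2(w) = -(1/8)w^3 - (1/8)w^2 + (9/8)w + 9/8
  86·L_3(w) = (43/24)w^3 + (43/8)w^2 - (43/24)w - 43/8
Adding term by term: 3w^3 + w^2 - w - 1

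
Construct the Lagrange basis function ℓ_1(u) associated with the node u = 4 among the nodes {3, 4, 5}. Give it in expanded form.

ℓ_1(u) = -u^2 + 8u - 15

ℓ_1(u) = (u - 3)(u - 5) / [(1)·(-1)]
       = (u^2 - 8u + 15) / (-1)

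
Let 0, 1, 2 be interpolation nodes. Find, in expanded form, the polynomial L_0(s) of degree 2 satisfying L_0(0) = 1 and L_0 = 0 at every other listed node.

L_0(s) = (1/2)s^2 - (3/2)s + 1

L_0(s) = (s - 1)(s - 2) / [(-1)·(-2)]
       = (s^2 - 3s + 2) / (2)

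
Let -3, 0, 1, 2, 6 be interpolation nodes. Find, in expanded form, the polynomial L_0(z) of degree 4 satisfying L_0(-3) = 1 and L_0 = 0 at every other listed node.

L_0(z) = (1/540)z^4 - (1/60)z^3 + (1/27)z^2 - (1/45)z

L_0(z) = z(z - 1)(z - 2)(z - 6) / [(-3)·(-4)·(-5)·(-9)]
       = (z^4 - 9z^3 + 20z^2 - 12z) / (540)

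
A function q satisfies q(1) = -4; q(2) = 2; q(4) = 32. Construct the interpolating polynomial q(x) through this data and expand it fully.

Newton's divided differences:
q[1,2] = (2 - (-4)) / (2 - 1) = 6
q[2,4] = (32 - 2) / (4 - 2) = 15
q[1,2,4] = (15 - 6) / (4 - 1) = 3
q(x) = -4 + 6·(x - 1) + 3·(x - 1)(x - 2)
Expanding: q(x) = 3x^2 - 3x - 4

q(x) = 3x^2 - 3x - 4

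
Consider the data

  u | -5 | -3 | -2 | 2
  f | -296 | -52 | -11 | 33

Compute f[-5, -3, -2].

-27

f[-5,-3] = (-52 - (-296)) / (-3 - (-5)) = 122
f[-3,-2] = (-11 - (-52)) / (-2 - (-3)) = 41
f[-5,-3,-2] = (41 - 122) / (-2 - (-5)) = -27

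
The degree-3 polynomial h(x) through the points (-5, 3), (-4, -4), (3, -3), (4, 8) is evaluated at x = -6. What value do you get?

L_0(-6) = (-2)·(-9)·(-10)/[(-1)·(-8)·(-9)] = 5/2
L_1(-6) = (-1)·(-9)·(-10)/[(1)·(-7)·(-8)] = -45/28
L_2(-6) = (-1)·(-2)·(-10)/[(8)·(7)·(-1)] = 5/14
L_3(-6) = (-1)·(-2)·(-9)/[(9)·(8)·(1)] = -1/4
Sum: 3·(5/2) + (-4)·(-45/28) + (-3)·(5/14) + 8·(-1/4) = 76/7

76/7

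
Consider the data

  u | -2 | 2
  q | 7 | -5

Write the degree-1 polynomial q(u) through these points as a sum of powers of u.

Build the Lagrange basis polynomials:
L_0(u) = (u - 2) / [-4] = -(1/4)u + 1/2
L_1(u) = (u + 2) / [4] = (1/4)u + 1/2
q(u) = 7·L_0 + (-5)·L_1
  7·L_0(u) = -(7/4)u + 7/2
  (-5)·L_1(u) = -(5/4)u - 5/2
Adding term by term: -3u + 1

q(u) = -3u + 1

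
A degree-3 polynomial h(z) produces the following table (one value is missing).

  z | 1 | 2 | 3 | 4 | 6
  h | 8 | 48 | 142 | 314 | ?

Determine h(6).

The 4 known values determine h uniquely (degree ≤ 3).
Evaluate each Lagrange basis at z = 6:
L_0(6) = (4)·(3)·(2)/[(-1)·(-2)·(-3)] = -4
L_1(6) = (5)·(3)·(2)/[(1)·(-1)·(-2)] = 15
L_2(6) = (5)·(4)·(2)/[(2)·(1)·(-1)] = -20
L_3(6) = (5)·(4)·(3)/[(3)·(2)·(1)] = 10
Sum: 8·(-4) + 48·(15) + 142·(-20) + 314·(10) = 988

988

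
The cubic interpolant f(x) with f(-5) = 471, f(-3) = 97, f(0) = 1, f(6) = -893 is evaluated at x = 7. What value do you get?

-1413

Evaluate each Lagrange basis at x = 7:
L_0(7) = (10)·(7)·(1)/[(-2)·(-5)·(-11)] = -7/11
L_1(7) = (12)·(7)·(1)/[(2)·(-3)·(-9)] = 14/9
L_2(7) = (12)·(10)·(1)/[(5)·(3)·(-6)] = -4/3
L_3(7) = (12)·(10)·(7)/[(11)·(9)·(6)] = 140/99
Sum: 471·(-7/11) + 97·(14/9) + 1·(-4/3) + (-893)·(140/99) = -1413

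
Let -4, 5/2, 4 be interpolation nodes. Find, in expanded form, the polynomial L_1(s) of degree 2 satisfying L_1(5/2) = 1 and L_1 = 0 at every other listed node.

L_1(s) = -(4/39)s^2 + 64/39

L_1(s) = (s + 4)(s - 4) / [(13/2)·(-3/2)]
       = (s^2 - 16) / (-39/4)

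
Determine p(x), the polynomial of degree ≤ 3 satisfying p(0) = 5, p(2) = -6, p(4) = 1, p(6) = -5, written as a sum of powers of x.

p(x) = -(31/48)x^3 + (49/8)x^2 - (91/6)x + 5

Build the Lagrange basis polynomials:
L_0(x) = (x - 2)(x - 4)(x - 6) / [-48] = -(1/48)x^3 + (1/4)x^2 - (11/12)x + 1
L_1(x) = x(x - 4)(x - 6) / [16] = (1/16)x^3 - (5/8)x^2 + (3/2)x
L_2(x) = x(x - 2)(x - 6) / [-16] = -(1/16)x^3 + (1/2)x^2 - (3/4)x
L_3(x) = x(x - 2)(x - 4) / [48] = (1/48)x^3 - (1/8)x^2 + (1/6)x
p(x) = 5·L_0 + (-6)·L_1 + 1·L_2 + (-5)·L_3
  5·L_0(x) = -(5/48)x^3 + (5/4)x^2 - (55/12)x + 5
  (-6)·L_1(x) = -(3/8)x^3 + (15/4)x^2 - 9x
  1·L_2(x) = -(1/16)x^3 + (1/2)x^2 - (3/4)x
  (-5)·L_3(x) = -(5/48)x^3 + (5/8)x^2 - (5/6)x
Adding term by term: -(31/48)x^3 + (49/8)x^2 - (91/6)x + 5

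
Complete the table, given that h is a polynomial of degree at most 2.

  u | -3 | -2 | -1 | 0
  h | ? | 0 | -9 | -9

18

The 3 known values determine h uniquely (degree ≤ 2).
Evaluate each Lagrange basis at u = -3:
L_0(-3) = (-2)·(-3)/[(-1)·(-2)] = 3
L_1(-3) = (-1)·(-3)/[(1)·(-1)] = -3
L_2(-3) = (-1)·(-2)/[(2)·(1)] = 1
Sum: 0 + (-9)·(-3) + (-9)·(1) = 18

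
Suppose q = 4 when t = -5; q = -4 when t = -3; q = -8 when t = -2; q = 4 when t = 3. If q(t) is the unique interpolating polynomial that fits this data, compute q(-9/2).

9/4

L_0(-9/2) = (-3/2)·(-5/2)·(-15/2)/[(-2)·(-3)·(-8)] = 75/128
L_1(-9/2) = (1/2)·(-5/2)·(-15/2)/[(2)·(-1)·(-6)] = 25/32
L_2(-9/2) = (1/2)·(-3/2)·(-15/2)/[(3)·(1)·(-5)] = -3/8
L_3(-9/2) = (1/2)·(-3/2)·(-5/2)/[(8)·(6)·(5)] = 1/128
Sum: 4·(75/128) + (-4)·(25/32) + (-8)·(-3/8) + 4·(1/128) = 9/4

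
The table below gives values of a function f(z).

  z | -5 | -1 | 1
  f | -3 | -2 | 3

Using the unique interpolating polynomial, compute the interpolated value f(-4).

L_0(-4) = (-3)·(-5)/[(-4)·(-6)] = 5/8
L_1(-4) = (1)·(-5)/[(4)·(-2)] = 5/8
L_2(-4) = (1)·(-3)/[(6)·(2)] = -1/4
Sum: (-3)·(5/8) + (-2)·(5/8) + 3·(-1/4) = -31/8

-31/8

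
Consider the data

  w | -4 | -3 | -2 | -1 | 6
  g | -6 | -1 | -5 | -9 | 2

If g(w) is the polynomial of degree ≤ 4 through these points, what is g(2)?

249/14

Using Newton's divided-difference form:
g[-4,-3] = (-1 - (-6)) / (-3 - (-4)) = 5
g[-3,-2] = (-5 - (-1)) / (-2 - (-3)) = -4
g[-2,-1] = (-9 - (-5)) / (-1 - (-2)) = -4
g[-1,6] = (2 - (-9)) / (6 - (-1)) = 11/7
g[-4,-3,-2] = (-4 - 5) / (-2 - (-4)) = -9/2
g[-3,-2,-1] = (-4 - (-4)) / (-1 - (-3)) = 0
g[-2,-1,6] = (11/7 - (-4)) / (6 - (-2)) = 39/56
g[-4,-3,-2,-1] = (0 - (-9/2)) / (-1 - (-4)) = 3/2
g[-3,-2,-1,6] = (39/56 - 0) / (6 - (-3)) = 13/168
g[-4,-3,-2,-1,6] = (13/168 - 3/2) / (6 - (-4)) = -239/1680
g(2) = -6 + 5·(6) + (-9/2)·(6)·(5) + (3/2)·(6)·(5)·(4) + (-239/1680)·(6)·(5)·(4)·(3) = 249/14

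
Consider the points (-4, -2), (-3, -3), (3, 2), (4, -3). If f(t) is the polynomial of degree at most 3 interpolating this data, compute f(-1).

-1/7

L_0(-1) = (2)·(-4)·(-5)/[(-1)·(-7)·(-8)] = -5/7
L_1(-1) = (3)·(-4)·(-5)/[(1)·(-6)·(-7)] = 10/7
L_2(-1) = (3)·(2)·(-5)/[(7)·(6)·(-1)] = 5/7
L_3(-1) = (3)·(2)·(-4)/[(8)·(7)·(1)] = -3/7
Sum: (-2)·(-5/7) + (-3)·(10/7) + 2·(5/7) + (-3)·(-3/7) = -1/7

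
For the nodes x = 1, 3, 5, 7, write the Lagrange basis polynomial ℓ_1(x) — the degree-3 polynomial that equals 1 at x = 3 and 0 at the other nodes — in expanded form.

ℓ_1(x) = (x - 1)(x - 5)(x - 7) / [(2)·(-2)·(-4)]
       = (x^3 - 13x^2 + 47x - 35) / (16)

ℓ_1(x) = (1/16)x^3 - (13/16)x^2 + (47/16)x - 35/16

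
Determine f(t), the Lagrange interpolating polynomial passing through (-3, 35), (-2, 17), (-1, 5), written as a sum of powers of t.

f(t) = 3t^2 - 3t - 1

Build the Lagrange basis polynomials:
L_0(t) = (t + 2)(t + 1) / [2] = (1/2)t^2 + (3/2)t + 1
L_1(t) = (t + 3)(t + 1) / [-1] = -t^2 - 4t - 3
L_2(t) = (t + 3)(t + 2) / [2] = (1/2)t^2 + (5/2)t + 3
f(t) = 35·L_0 + 17·L_1 + 5·L_2
  35·L_0(t) = (35/2)t^2 + (105/2)t + 35
  17·L_1(t) = -17t^2 - 68t - 51
  5·L_2(t) = (5/2)t^2 + (25/2)t + 15
Adding term by term: 3t^2 - 3t - 1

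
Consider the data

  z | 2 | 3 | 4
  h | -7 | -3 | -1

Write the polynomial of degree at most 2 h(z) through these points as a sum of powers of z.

h(z) = -z^2 + 9z - 21

Build the Lagrange basis polynomials:
L_0(z) = (z - 3)(z - 4) / [2] = (1/2)z^2 - (7/2)z + 6
L_1(z) = (z - 2)(z - 4) / [-1] = -z^2 + 6z - 8
L_2(z) = (z - 2)(z - 3) / [2] = (1/2)z^2 - (5/2)z + 3
h(z) = (-7)·L_0 + (-3)·L_1 + (-1)·L_2
  (-7)·L_0(z) = -(7/2)z^2 + (49/2)z - 42
  (-3)·L_1(z) = 3z^2 - 18z + 24
  (-1)·L_2(z) = -(1/2)z^2 + (5/2)z - 3
Adding term by term: -z^2 + 9z - 21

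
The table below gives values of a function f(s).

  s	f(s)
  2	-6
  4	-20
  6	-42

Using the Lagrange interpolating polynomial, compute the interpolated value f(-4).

-12

Evaluate each Lagrange basis at s = -4:
L_0(-4) = (-8)·(-10)/[(-2)·(-4)] = 10
L_1(-4) = (-6)·(-10)/[(2)·(-2)] = -15
L_2(-4) = (-6)·(-8)/[(4)·(2)] = 6
Sum: (-6)·(10) + (-20)·(-15) + (-42)·(6) = -12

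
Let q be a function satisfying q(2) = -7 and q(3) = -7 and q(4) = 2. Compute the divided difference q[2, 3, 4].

q[2,3] = (-7 - (-7)) / (3 - 2) = 0
q[3,4] = (2 - (-7)) / (4 - 3) = 9
q[2,3,4] = (9 - 0) / (4 - 2) = 9/2

9/2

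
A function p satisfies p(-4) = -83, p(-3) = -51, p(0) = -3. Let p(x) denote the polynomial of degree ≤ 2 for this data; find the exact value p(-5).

Using Newton's divided-difference form:
p[-4,-3] = (-51 - (-83)) / (-3 - (-4)) = 32
p[-3,0] = (-3 - (-51)) / (0 - (-3)) = 16
p[-4,-3,0] = (16 - 32) / (0 - (-4)) = -4
p(-5) = -83 + 32·(-1) + (-4)·(-1)·(-2) = -123

-123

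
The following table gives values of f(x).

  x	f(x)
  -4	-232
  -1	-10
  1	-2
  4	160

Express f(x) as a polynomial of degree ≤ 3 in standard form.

Build the Lagrange basis polynomials:
L_0(x) = (x + 1)(x - 1)(x - 4) / [-120] = -(1/120)x^3 + (1/30)x^2 + (1/120)x - 1/30
L_1(x) = (x + 4)(x - 1)(x - 4) / [30] = (1/30)x^3 - (1/30)x^2 - (8/15)x + 8/15
L_2(x) = (x + 4)(x + 1)(x - 4) / [-30] = -(1/30)x^3 - (1/30)x^2 + (8/15)x + 8/15
L_3(x) = (x + 4)(x + 1)(x - 1) / [120] = (1/120)x^3 + (1/30)x^2 - (1/120)x - 1/30
f(x) = (-232)·L_0 + (-10)·L_1 + (-2)·L_2 + 160·L_3
  (-232)·L_0(x) = (29/15)x^3 - (116/15)x^2 - (29/15)x + 116/15
  (-10)·L_1(x) = -(1/3)x^3 + (1/3)x^2 + (16/3)x - 16/3
  (-2)·L_2(x) = (1/15)x^3 + (1/15)x^2 - (16/15)x - 16/15
  160·L_3(x) = (4/3)x^3 + (16/3)x^2 - (4/3)x - 16/3
Adding term by term: 3x^3 - 2x^2 + x - 4

f(x) = 3x^3 - 2x^2 + x - 4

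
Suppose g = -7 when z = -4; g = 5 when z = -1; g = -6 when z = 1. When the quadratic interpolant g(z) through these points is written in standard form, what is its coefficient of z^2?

Build the Lagrange basis polynomials:
L_0(z) = (z + 1)(z - 1) / [15] = (1/15)z^2 - 1/15
L_1(z) = (z + 4)(z - 1) / [-6] = -(1/6)z^2 - (1/2)z + 2/3
L_2(z) = (z + 4)(z + 1) / [10] = (1/10)z^2 + (1/2)z + 2/5
g(z) = (-7)·L_0 + 5·L_1 + (-6)·L_2
Only the coefficient of z^2 is needed; take it from each L_i and combine:
(-7)·(1/15) + 5·(-1/6) + (-6)·(1/10) = -19/10

-19/10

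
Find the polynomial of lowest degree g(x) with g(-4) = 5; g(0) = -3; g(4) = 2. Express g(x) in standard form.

Build the Lagrange basis polynomials:
L_0(x) = x(x - 4) / [32] = (1/32)x^2 - (1/8)x
L_1(x) = (x + 4)(x - 4) / [-16] = -(1/16)x^2 + 1
L_2(x) = (x + 4)x / [32] = (1/32)x^2 + (1/8)x
g(x) = 5·L_0 + (-3)·L_1 + 2·L_2
  5·L_0(x) = (5/32)x^2 - (5/8)x
  (-3)·L_1(x) = (3/16)x^2 - 3
  2·L_2(x) = (1/16)x^2 + (1/4)x
Adding term by term: (13/32)x^2 - (3/8)x - 3

g(x) = (13/32)x^2 - (3/8)x - 3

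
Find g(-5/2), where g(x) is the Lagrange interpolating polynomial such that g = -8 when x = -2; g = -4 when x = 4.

L_0(-5/2) = (-13/2)/[(-6)] = 13/12
L_1(-5/2) = (-1/2)/[(6)] = -1/12
Sum: (-8)·(13/12) + (-4)·(-1/12) = -25/3

-25/3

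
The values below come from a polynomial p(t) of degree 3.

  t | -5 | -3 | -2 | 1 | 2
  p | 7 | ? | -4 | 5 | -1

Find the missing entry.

The 4 known values determine p uniquely (degree ≤ 3).
L_0(-3) = (-1)·(-4)·(-5)/[(-3)·(-6)·(-7)] = 10/63
L_1(-3) = (2)·(-4)·(-5)/[(3)·(-3)·(-4)] = 10/9
L_2(-3) = (2)·(-1)·(-5)/[(6)·(3)·(-1)] = -5/9
L_3(-3) = (2)·(-1)·(-4)/[(7)·(4)·(1)] = 2/7
Sum: 7·(10/63) + (-4)·(10/9) + 5·(-5/9) + (-1)·(2/7) = -403/63

-403/63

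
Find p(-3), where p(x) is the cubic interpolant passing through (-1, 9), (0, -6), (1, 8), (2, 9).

Evaluate each Lagrange basis at x = -3:
L_0(-3) = (-3)·(-4)·(-5)/[(-1)·(-2)·(-3)] = 10
L_1(-3) = (-2)·(-4)·(-5)/[(1)·(-1)·(-2)] = -20
L_2(-3) = (-2)·(-3)·(-5)/[(2)·(1)·(-1)] = 15
L_3(-3) = (-2)·(-3)·(-4)/[(3)·(2)·(1)] = -4
Sum: 9·(10) + (-6)·(-20) + 8·(15) + 9·(-4) = 294

294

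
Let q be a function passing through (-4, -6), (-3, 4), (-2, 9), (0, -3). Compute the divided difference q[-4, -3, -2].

-5/2

q[-4,-3] = (4 - (-6)) / (-3 - (-4)) = 10
q[-3,-2] = (9 - 4) / (-2 - (-3)) = 5
q[-4,-3,-2] = (5 - 10) / (-2 - (-4)) = -5/2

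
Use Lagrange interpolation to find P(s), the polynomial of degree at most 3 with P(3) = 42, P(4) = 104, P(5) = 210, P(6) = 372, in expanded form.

P(s) = 2s^3 - 2s^2 + 2s

L_0(s) = (s - 4)(s - 5)(s - 6) / [-6] = -(1/6)s^3 + (5/2)s^2 - (37/3)s + 20
L_1(s) = (s - 3)(s - 5)(s - 6) / [2] = (1/2)s^3 - 7s^2 + (63/2)s - 45
L_2(s) = (s - 3)(s - 4)(s - 6) / [-2] = -(1/2)s^3 + (13/2)s^2 - 27s + 36
L_3(s) = (s - 3)(s - 4)(s - 5) / [6] = (1/6)s^3 - 2s^2 + (47/6)s - 10
P(s) = 42·L_0 + 104·L_1 + 210·L_2 + 372·L_3
  42·L_0(s) = -7s^3 + 105s^2 - 518s + 840
  104·L_1(s) = 52s^3 - 728s^2 + 3276s - 4680
  210·L_2(s) = -105s^3 + 1365s^2 - 5670s + 7560
  372·L_3(s) = 62s^3 - 744s^2 + 2914s - 3720
Adding term by term: 2s^3 - 2s^2 + 2s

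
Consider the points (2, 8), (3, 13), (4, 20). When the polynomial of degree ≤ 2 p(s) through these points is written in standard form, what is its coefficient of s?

0

L_0(s) = (s - 3)(s - 4) / [2] = (1/2)s^2 - (7/2)s + 6
L_1(s) = (s - 2)(s - 4) / [-1] = -s^2 + 6s - 8
L_2(s) = (s - 2)(s - 3) / [2] = (1/2)s^2 - (5/2)s + 3
p(s) = 8·L_0 + 13·L_1 + 20·L_2
Only the coefficient of s is needed; take it from each L_i and combine:
8·(-7/2) + 13·(6) + 20·(-5/2) = 0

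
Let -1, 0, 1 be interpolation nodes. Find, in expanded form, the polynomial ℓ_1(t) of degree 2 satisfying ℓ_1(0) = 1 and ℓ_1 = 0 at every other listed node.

ℓ_1(t) = (t + 1)(t - 1) / [(1)·(-1)]
       = (t^2 - 1) / (-1)

ℓ_1(t) = -t^2 + 1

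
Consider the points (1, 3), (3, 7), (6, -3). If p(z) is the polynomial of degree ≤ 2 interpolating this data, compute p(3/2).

24/5

Using Newton's divided-difference form:
p[1,3] = (7 - 3) / (3 - 1) = 2
p[3,6] = (-3 - 7) / (6 - 3) = -10/3
p[1,3,6] = (-10/3 - 2) / (6 - 1) = -16/15
p(3/2) = 3 + 2·(1/2) + (-16/15)·(1/2)·(-3/2) = 24/5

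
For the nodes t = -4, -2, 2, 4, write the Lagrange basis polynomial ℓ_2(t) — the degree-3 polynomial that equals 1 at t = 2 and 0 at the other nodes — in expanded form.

ℓ_2(t) = (t + 4)(t + 2)(t - 4) / [(6)·(4)·(-2)]
       = (t^3 + 2t^2 - 16t - 32) / (-48)

ℓ_2(t) = -(1/48)t^3 - (1/24)t^2 + (1/3)t + 2/3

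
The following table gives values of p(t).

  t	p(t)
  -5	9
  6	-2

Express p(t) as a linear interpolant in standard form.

L_0(t) = (t - 6) / [-11] = -(1/11)t + 6/11
L_1(t) = (t + 5) / [11] = (1/11)t + 5/11
p(t) = 9·L_0 + (-2)·L_1
  9·L_0(t) = -(9/11)t + 54/11
  (-2)·L_1(t) = -(2/11)t - 10/11
Adding term by term: -t + 4

p(t) = -t + 4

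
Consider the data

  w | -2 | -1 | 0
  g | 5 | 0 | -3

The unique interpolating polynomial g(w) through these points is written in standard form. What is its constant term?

L_0(w) = (w + 1)w / [2] = (1/2)w^2 + (1/2)w
L_1(w) = (w + 2)w / [-1] = -w^2 - 2w
L_2(w) = (w + 2)(w + 1) / [2] = (1/2)w^2 + (3/2)w + 1
g(w) = 5·L_0 + 0·L_1 + (-3)·L_2
Only the constant term is needed; take it from each L_i and combine:
5·(0) + 0·(0) + (-3)·(1) = -3

-3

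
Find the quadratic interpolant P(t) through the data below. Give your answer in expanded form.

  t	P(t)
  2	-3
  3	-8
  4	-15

Newton's divided differences:
P[2,3] = (-8 - (-3)) / (3 - 2) = -5
P[3,4] = (-15 - (-8)) / (4 - 3) = -7
P[2,3,4] = (-7 - (-5)) / (4 - 2) = -1
P(t) = -3 + (-5)·(t - 2) + (-1)·(t - 2)(t - 3)
Expanding: P(t) = -t^2 + 1

P(t) = -t^2 + 1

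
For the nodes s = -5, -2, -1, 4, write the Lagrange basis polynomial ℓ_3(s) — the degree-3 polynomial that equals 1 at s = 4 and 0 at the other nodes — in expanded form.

ℓ_3(s) = (s + 5)(s + 2)(s + 1) / [(9)·(6)·(5)]
       = (s^3 + 8s^2 + 17s + 10) / (270)

ℓ_3(s) = (1/270)s^3 + (4/135)s^2 + (17/270)s + 1/27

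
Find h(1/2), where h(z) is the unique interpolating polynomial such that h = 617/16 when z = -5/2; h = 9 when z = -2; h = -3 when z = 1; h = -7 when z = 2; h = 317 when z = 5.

L_0(1/2) = (5/2)·(-1/2)·(-3/2)·(-9/2)/[(-1/2)·(-7/2)·(-9/2)·(-15/2)] = -1/7
L_1(1/2) = (3)·(-1/2)·(-3/2)·(-9/2)/[(1/2)·(-3)·(-4)·(-7)] = 27/112
L_2(1/2) = (3)·(5/2)·(-3/2)·(-9/2)/[(7/2)·(3)·(-1)·(-4)] = 135/112
L_3(1/2) = (3)·(5/2)·(-1/2)·(-9/2)/[(9/2)·(4)·(1)·(-3)] = -5/16
L_4(1/2) = (3)·(5/2)·(-1/2)·(-3/2)/[(15/2)·(7)·(4)·(3)] = 1/112
Sum: 617/16·(-1/7) + 9·(27/112) + (-3)·(135/112) + (-7)·(-5/16) + 317·(1/112) = -31/16

-31/16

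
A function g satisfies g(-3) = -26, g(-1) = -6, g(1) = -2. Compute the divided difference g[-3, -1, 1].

-2

g[-3,-1] = (-6 - (-26)) / (-1 - (-3)) = 10
g[-1,1] = (-2 - (-6)) / (1 - (-1)) = 2
g[-3,-1,1] = (2 - 10) / (1 - (-3)) = -2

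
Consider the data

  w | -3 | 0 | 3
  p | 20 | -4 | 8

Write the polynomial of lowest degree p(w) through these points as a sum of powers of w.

p(w) = 2w^2 - 2w - 4

L_0(w) = w(w - 3) / [18] = (1/18)w^2 - (1/6)w
L_1(w) = (w + 3)(w - 3) / [-9] = -(1/9)w^2 + 1
L_2(w) = (w + 3)w / [18] = (1/18)w^2 + (1/6)w
p(w) = 20·L_0 + (-4)·L_1 + 8·L_2
  20·L_0(w) = (10/9)w^2 - (10/3)w
  (-4)·L_1(w) = (4/9)w^2 - 4
  8·L_2(w) = (4/9)w^2 + (4/3)w
Adding term by term: 2w^2 - 2w - 4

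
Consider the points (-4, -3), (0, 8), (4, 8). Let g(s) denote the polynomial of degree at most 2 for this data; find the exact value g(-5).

-239/32

L_0(-5) = (-5)·(-9)/[(-4)·(-8)] = 45/32
L_1(-5) = (-1)·(-9)/[(4)·(-4)] = -9/16
L_2(-5) = (-1)·(-5)/[(8)·(4)] = 5/32
Sum: (-3)·(45/32) + 8·(-9/16) + 8·(5/32) = -239/32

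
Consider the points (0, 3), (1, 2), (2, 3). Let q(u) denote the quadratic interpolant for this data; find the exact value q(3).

Using Newton's divided-difference form:
q[0,1] = (2 - 3) / (1 - 0) = -1
q[1,2] = (3 - 2) / (2 - 1) = 1
q[0,1,2] = (1 - (-1)) / (2 - 0) = 1
q(3) = 3 + (-1)·(3) + 1·(3)·(2) = 6

6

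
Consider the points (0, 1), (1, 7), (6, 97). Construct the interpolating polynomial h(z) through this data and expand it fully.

h(z) = 2z^2 + 4z + 1

L_0(z) = (z - 1)(z - 6) / [6] = (1/6)z^2 - (7/6)z + 1
L_1(z) = z(z - 6) / [-5] = -(1/5)z^2 + (6/5)z
L_2(z) = z(z - 1) / [30] = (1/30)z^2 - (1/30)z
h(z) = 1·L_0 + 7·L_1 + 97·L_2
  1·L_0(z) = (1/6)z^2 - (7/6)z + 1
  7·L_1(z) = -(7/5)z^2 + (42/5)z
  97·L_2(z) = (97/30)z^2 - (97/30)z
Adding term by term: 2z^2 + 4z + 1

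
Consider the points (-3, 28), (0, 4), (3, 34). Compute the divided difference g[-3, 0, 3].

3

g[-3,0] = (4 - 28) / (0 - (-3)) = -8
g[0,3] = (34 - 4) / (3 - 0) = 10
g[-3,0,3] = (10 - (-8)) / (3 - (-3)) = 3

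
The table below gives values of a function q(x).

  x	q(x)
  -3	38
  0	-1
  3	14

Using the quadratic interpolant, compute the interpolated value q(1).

-2

Evaluate each Lagrange basis at x = 1:
L_0(1) = (1)·(-2)/[(-3)·(-6)] = -1/9
L_1(1) = (4)·(-2)/[(3)·(-3)] = 8/9
L_2(1) = (4)·(1)/[(6)·(3)] = 2/9
Sum: 38·(-1/9) + (-1)·(8/9) + 14·(2/9) = -2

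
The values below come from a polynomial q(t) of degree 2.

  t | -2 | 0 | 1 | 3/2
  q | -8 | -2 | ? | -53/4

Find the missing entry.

The 3 known values determine q uniquely (degree ≤ 2).
L_0(1) = (1)·(-1/2)/[(-2)·(-7/2)] = -1/14
L_1(1) = (3)·(-1/2)/[(2)·(-3/2)] = 1/2
L_2(1) = (3)·(1)/[(7/2)·(3/2)] = 4/7
Sum: (-8)·(-1/14) + (-2)·(1/2) + (-53/4)·(4/7) = -8

-8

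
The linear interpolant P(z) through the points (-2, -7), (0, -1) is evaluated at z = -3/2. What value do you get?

-11/2

L_0(-3/2) = (-3/2)/[(-2)] = 3/4
L_1(-3/2) = (1/2)/[(2)] = 1/4
Sum: (-7)·(3/4) + (-1)·(1/4) = -11/2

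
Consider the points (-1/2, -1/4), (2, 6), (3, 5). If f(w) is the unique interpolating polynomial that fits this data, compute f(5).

-3

Evaluate each Lagrange basis at w = 5:
L_0(5) = (3)·(2)/[(-5/2)·(-7/2)] = 24/35
L_1(5) = (11/2)·(2)/[(5/2)·(-1)] = -22/5
L_2(5) = (11/2)·(3)/[(7/2)·(1)] = 33/7
Sum: (-1/4)·(24/35) + 6·(-22/5) + 5·(33/7) = -3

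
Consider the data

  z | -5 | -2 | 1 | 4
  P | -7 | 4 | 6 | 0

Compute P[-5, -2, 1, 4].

1/162

P[-5,-2] = (4 - (-7)) / (-2 - (-5)) = 11/3
P[-2,1] = (6 - 4) / (1 - (-2)) = 2/3
P[1,4] = (0 - 6) / (4 - 1) = -2
P[-5,-2,1] = (2/3 - 11/3) / (1 - (-5)) = -1/2
P[-2,1,4] = (-2 - 2/3) / (4 - (-2)) = -4/9
P[-5,-2,1,4] = (-4/9 - (-1/2)) / (4 - (-5)) = 1/162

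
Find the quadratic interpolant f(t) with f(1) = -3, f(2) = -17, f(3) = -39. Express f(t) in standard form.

Build the Lagrange basis polynomials:
L_0(t) = (t - 2)(t - 3) / [2] = (1/2)t^2 - (5/2)t + 3
L_1(t) = (t - 1)(t - 3) / [-1] = -t^2 + 4t - 3
L_2(t) = (t - 1)(t - 2) / [2] = (1/2)t^2 - (3/2)t + 1
f(t) = (-3)·L_0 + (-17)·L_1 + (-39)·L_2
  (-3)·L_0(t) = -(3/2)t^2 + (15/2)t - 9
  (-17)·L_1(t) = 17t^2 - 68t + 51
  (-39)·L_2(t) = -(39/2)t^2 + (117/2)t - 39
Adding term by term: -4t^2 - 2t + 3

f(t) = -4t^2 - 2t + 3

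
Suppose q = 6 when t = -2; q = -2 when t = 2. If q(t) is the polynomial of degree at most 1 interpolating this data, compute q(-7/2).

9

Evaluate each Lagrange basis at t = -7/2:
L_0(-7/2) = (-11/2)/[(-4)] = 11/8
L_1(-7/2) = (-3/2)/[(4)] = -3/8
Sum: 6·(11/8) + (-2)·(-3/8) = 9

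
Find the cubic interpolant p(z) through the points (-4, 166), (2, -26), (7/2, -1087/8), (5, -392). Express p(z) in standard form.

L_0(z) = (z - 2)(z - 7/2)(z - 5) / [-405] = -(1/405)z^3 + (7/270)z^2 - (23/270)z + 7/81
L_1(z) = (z + 4)(z - 7/2)(z - 5) / [27] = (1/27)z^3 - (1/6)z^2 - (11/18)z + 70/27
L_2(z) = (z + 4)(z - 2)(z - 5) / [-135/8] = -(8/135)z^3 + (8/45)z^2 + (16/15)z - 64/27
L_3(z) = (z + 4)(z - 2)(z - 7/2) / [81/2] = (2/81)z^3 - (1/27)z^2 - (10/27)z + 56/81
p(z) = 166·L_0 + (-26)·L_1 + (-1087/8)·L_2 + (-392)·L_3
  166·L_0(z) = -(166/405)z^3 + (581/135)z^2 - (1909/135)z + 1162/81
  (-26)·L_1(z) = -(26/27)z^3 + (13/3)z^2 + (143/9)z - 1820/27
  (-1087/8)·L_2(z) = (1087/135)z^3 - (1087/45)z^2 - (2174/15)z + 8696/27
  (-392)·L_3(z) = -(784/81)z^3 + (392/27)z^2 + (3920/27)z - 21952/81
Adding term by term: -3z^3 - z^2 + 2z - 2

p(z) = -3z^3 - z^2 + 2z - 2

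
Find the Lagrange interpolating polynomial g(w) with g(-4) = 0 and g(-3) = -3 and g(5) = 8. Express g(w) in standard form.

Build the Lagrange basis polynomials:
L_0(w) = (w + 3)(w - 5) / [9] = (1/9)w^2 - (2/9)w - 5/3
L_1(w) = (w + 4)(w - 5) / [-8] = -(1/8)w^2 + (1/8)w + 5/2
L_2(w) = (w + 4)(w + 3) / [72] = (1/72)w^2 + (7/72)w + 1/6
g(w) = 0·L_0 + (-3)·L_1 + 8·L_2
  0·L_0(w) = 0
  (-3)·L_1(w) = (3/8)w^2 - (3/8)w - 15/2
  8·L_2(w) = (1/9)w^2 + (7/9)w + 4/3
Adding term by term: (35/72)w^2 + (29/72)w - 37/6

g(w) = (35/72)w^2 + (29/72)w - 37/6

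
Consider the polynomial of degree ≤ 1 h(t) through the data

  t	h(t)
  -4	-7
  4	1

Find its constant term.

L_0(t) = (t - 4) / [-8] = -(1/8)t + 1/2
L_1(t) = (t + 4) / [8] = (1/8)t + 1/2
h(t) = (-7)·L_0 + 1·L_1
Only the constant term is needed; take it from each L_i and combine:
(-7)·(1/2) + 1·(1/2) = -3

-3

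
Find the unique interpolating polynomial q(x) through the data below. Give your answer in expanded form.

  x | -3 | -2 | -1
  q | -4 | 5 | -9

L_0(x) = (x + 2)(x + 1) / [2] = (1/2)x^2 + (3/2)x + 1
L_1(x) = (x + 3)(x + 1) / [-1] = -x^2 - 4x - 3
L_2(x) = (x + 3)(x + 2) / [2] = (1/2)x^2 + (5/2)x + 3
q(x) = (-4)·L_0 + 5·L_1 + (-9)·L_2
  (-4)·L_0(x) = -2x^2 - 6x - 4
  5·L_1(x) = -5x^2 - 20x - 15
  (-9)·L_2(x) = -(9/2)x^2 - (45/2)x - 27
Adding term by term: -(23/2)x^2 - (97/2)x - 46

q(x) = -(23/2)x^2 - (97/2)x - 46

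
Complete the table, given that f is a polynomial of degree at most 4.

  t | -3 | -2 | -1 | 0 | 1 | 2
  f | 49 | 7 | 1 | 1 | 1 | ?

19

The 5 known values determine f uniquely (degree ≤ 4).
Evaluate each Lagrange basis at t = 2:
L_0(2) = (4)·(3)·(2)·(1)/[(-1)·(-2)·(-3)·(-4)] = 1
L_1(2) = (5)·(3)·(2)·(1)/[(1)·(-1)·(-2)·(-3)] = -5
L_2(2) = (5)·(4)·(2)·(1)/[(2)·(1)·(-1)·(-2)] = 10
L_3(2) = (5)·(4)·(3)·(1)/[(3)·(2)·(1)·(-1)] = -10
L_4(2) = (5)·(4)·(3)·(2)/[(4)·(3)·(2)·(1)] = 5
Sum: 49·(1) + 7·(-5) + 1·(10) + 1·(-10) + 1·(5) = 19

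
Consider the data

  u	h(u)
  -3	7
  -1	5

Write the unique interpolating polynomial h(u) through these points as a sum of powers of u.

h(u) = -u + 4

L_0(u) = (u + 1) / [-2] = -(1/2)u - 1/2
L_1(u) = (u + 3) / [2] = (1/2)u + 3/2
h(u) = 7·L_0 + 5·L_1
  7·L_0(u) = -(7/2)u - 7/2
  5·L_1(u) = (5/2)u + 15/2
Adding term by term: -u + 4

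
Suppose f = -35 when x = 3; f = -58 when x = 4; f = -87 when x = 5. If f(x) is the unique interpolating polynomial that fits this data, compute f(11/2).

Using Newton's divided-difference form:
f[3,4] = (-58 - (-35)) / (4 - 3) = -23
f[4,5] = (-87 - (-58)) / (5 - 4) = -29
f[3,4,5] = (-29 - (-23)) / (5 - 3) = -3
f(11/2) = -35 + (-23)·(5/2) + (-3)·(5/2)·(3/2) = -415/4

-415/4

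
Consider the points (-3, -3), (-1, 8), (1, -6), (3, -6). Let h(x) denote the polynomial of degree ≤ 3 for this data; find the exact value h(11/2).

Evaluate each Lagrange basis at x = 11/2:
L_0(11/2) = (13/2)·(9/2)·(5/2)/[(-2)·(-4)·(-6)] = -195/128
L_1(11/2) = (17/2)·(9/2)·(5/2)/[(2)·(-2)·(-4)] = 765/128
L_2(11/2) = (17/2)·(13/2)·(5/2)/[(4)·(2)·(-2)] = -1105/128
L_3(11/2) = (17/2)·(13/2)·(9/2)/[(6)·(4)·(2)] = 663/128
Sum: (-3)·(-195/128) + 8·(765/128) + (-6)·(-1105/128) + (-6)·(663/128) = 9357/128

9357/128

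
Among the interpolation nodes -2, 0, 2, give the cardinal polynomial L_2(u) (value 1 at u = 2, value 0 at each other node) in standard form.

L_2(u) = (u + 2)u / [(4)·(2)]
       = (u^2 + 2u) / (8)

L_2(u) = (1/8)u^2 + (1/4)u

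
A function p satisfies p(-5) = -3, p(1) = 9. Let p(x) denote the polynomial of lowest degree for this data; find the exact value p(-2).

3

L_0(-2) = (-3)/[(-6)] = 1/2
L_1(-2) = (3)/[(6)] = 1/2
Sum: (-3)·(1/2) + 9·(1/2) = 3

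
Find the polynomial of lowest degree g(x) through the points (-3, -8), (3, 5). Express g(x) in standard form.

g(x) = (13/6)x - 3/2

L_0(x) = (x - 3) / [-6] = -(1/6)x + 1/2
L_1(x) = (x + 3) / [6] = (1/6)x + 1/2
g(x) = (-8)·L_0 + 5·L_1
  (-8)·L_0(x) = (4/3)x - 4
  5·L_1(x) = (5/6)x + 5/2
Adding term by term: (13/6)x - 3/2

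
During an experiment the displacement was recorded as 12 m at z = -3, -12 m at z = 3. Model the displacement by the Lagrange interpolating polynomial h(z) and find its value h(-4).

16

Evaluate each Lagrange basis at z = -4:
L_0(-4) = (-7)/[(-6)] = 7/6
L_1(-4) = (-1)/[(6)] = -1/6
Sum: 12·(7/6) + (-12)·(-1/6) = 16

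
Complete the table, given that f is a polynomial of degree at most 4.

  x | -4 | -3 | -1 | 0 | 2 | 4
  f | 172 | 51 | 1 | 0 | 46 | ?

The 5 known values determine f uniquely (degree ≤ 4).
Evaluate each Lagrange basis at x = 4:
L_0(4) = (7)·(5)·(4)·(2)/[(-1)·(-3)·(-4)·(-6)] = 35/9
L_1(4) = (8)·(5)·(4)·(2)/[(1)·(-2)·(-3)·(-5)] = -32/3
L_2(4) = (8)·(7)·(4)·(2)/[(3)·(2)·(-1)·(-3)] = 224/9
L_3(4) = (8)·(7)·(5)·(2)/[(4)·(3)·(1)·(-2)] = -70/3
L_4(4) = (8)·(7)·(5)·(4)/[(6)·(5)·(3)·(2)] = 56/9
Sum: 172·(35/9) + 51·(-32/3) + 1·(224/9) + 0 + 46·(56/9) = 436

436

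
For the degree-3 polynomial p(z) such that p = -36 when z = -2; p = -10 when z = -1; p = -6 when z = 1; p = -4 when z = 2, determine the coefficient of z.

0

Build the Lagrange basis polynomials:
L_0(z) = (z + 1)(z - 1)(z - 2) / [-12] = -(1/12)z^3 + (1/6)z^2 + (1/12)z - 1/6
L_1(z) = (z + 2)(z - 1)(z - 2) / [6] = (1/6)z^3 - (1/6)z^2 - (2/3)z + 2/3
L_2(z) = (z + 2)(z + 1)(z - 2) / [-6] = -(1/6)z^3 - (1/6)z^2 + (2/3)z + 2/3
L_3(z) = (z + 2)(z + 1)(z - 1) / [12] = (1/12)z^3 + (1/6)z^2 - (1/12)z - 1/6
p(z) = (-36)·L_0 + (-10)·L_1 + (-6)·L_2 + (-4)·L_3
Only the coefficient of z is needed; take it from each L_i and combine:
(-36)·(1/12) + (-10)·(-2/3) + (-6)·(2/3) + (-4)·(-1/12) = 0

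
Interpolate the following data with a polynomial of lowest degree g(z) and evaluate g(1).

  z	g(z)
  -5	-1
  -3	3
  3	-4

Evaluate each Lagrange basis at z = 1:
L_0(1) = (4)·(-2)/[(-2)·(-8)] = -1/2
L_1(1) = (6)·(-2)/[(2)·(-6)] = 1
L_2(1) = (6)·(4)/[(8)·(6)] = 1/2
Sum: (-1)·(-1/2) + 3·(1) + (-4)·(1/2) = 3/2

3/2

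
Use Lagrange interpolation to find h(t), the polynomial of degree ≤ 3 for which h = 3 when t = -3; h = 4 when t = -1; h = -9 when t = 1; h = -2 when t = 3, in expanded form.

Build the Lagrange basis polynomials:
L_0(t) = (t + 1)(t - 1)(t - 3) / [-48] = -(1/48)t^3 + (1/16)t^2 + (1/48)t - 1/16
L_1(t) = (t + 3)(t - 1)(t - 3) / [16] = (1/16)t^3 - (1/16)t^2 - (9/16)t + 9/16
L_2(t) = (t + 3)(t + 1)(t - 3) / [-16] = -(1/16)t^3 - (1/16)t^2 + (9/16)t + 9/16
L_3(t) = (t + 3)(t + 1)(t - 1) / [48] = (1/48)t^3 + (1/16)t^2 - (1/48)t - 1/16
h(t) = 3·L_0 + 4·L_1 + (-9)·L_2 + (-2)·L_3
  3·L_0(t) = -(1/16)t^3 + (3/16)t^2 + (1/16)t - 3/16
  4·L_1(t) = (1/4)t^3 - (1/4)t^2 - (9/4)t + 9/4
  (-9)·L_2(t) = (9/16)t^3 + (9/16)t^2 - (81/16)t - 81/16
  (-2)·L_3(t) = -(1/24)t^3 - (1/8)t^2 + (1/24)t + 1/8
Adding term by term: (17/24)t^3 + (3/8)t^2 - (173/24)t - 23/8

h(t) = (17/24)t^3 + (3/8)t^2 - (173/24)t - 23/8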